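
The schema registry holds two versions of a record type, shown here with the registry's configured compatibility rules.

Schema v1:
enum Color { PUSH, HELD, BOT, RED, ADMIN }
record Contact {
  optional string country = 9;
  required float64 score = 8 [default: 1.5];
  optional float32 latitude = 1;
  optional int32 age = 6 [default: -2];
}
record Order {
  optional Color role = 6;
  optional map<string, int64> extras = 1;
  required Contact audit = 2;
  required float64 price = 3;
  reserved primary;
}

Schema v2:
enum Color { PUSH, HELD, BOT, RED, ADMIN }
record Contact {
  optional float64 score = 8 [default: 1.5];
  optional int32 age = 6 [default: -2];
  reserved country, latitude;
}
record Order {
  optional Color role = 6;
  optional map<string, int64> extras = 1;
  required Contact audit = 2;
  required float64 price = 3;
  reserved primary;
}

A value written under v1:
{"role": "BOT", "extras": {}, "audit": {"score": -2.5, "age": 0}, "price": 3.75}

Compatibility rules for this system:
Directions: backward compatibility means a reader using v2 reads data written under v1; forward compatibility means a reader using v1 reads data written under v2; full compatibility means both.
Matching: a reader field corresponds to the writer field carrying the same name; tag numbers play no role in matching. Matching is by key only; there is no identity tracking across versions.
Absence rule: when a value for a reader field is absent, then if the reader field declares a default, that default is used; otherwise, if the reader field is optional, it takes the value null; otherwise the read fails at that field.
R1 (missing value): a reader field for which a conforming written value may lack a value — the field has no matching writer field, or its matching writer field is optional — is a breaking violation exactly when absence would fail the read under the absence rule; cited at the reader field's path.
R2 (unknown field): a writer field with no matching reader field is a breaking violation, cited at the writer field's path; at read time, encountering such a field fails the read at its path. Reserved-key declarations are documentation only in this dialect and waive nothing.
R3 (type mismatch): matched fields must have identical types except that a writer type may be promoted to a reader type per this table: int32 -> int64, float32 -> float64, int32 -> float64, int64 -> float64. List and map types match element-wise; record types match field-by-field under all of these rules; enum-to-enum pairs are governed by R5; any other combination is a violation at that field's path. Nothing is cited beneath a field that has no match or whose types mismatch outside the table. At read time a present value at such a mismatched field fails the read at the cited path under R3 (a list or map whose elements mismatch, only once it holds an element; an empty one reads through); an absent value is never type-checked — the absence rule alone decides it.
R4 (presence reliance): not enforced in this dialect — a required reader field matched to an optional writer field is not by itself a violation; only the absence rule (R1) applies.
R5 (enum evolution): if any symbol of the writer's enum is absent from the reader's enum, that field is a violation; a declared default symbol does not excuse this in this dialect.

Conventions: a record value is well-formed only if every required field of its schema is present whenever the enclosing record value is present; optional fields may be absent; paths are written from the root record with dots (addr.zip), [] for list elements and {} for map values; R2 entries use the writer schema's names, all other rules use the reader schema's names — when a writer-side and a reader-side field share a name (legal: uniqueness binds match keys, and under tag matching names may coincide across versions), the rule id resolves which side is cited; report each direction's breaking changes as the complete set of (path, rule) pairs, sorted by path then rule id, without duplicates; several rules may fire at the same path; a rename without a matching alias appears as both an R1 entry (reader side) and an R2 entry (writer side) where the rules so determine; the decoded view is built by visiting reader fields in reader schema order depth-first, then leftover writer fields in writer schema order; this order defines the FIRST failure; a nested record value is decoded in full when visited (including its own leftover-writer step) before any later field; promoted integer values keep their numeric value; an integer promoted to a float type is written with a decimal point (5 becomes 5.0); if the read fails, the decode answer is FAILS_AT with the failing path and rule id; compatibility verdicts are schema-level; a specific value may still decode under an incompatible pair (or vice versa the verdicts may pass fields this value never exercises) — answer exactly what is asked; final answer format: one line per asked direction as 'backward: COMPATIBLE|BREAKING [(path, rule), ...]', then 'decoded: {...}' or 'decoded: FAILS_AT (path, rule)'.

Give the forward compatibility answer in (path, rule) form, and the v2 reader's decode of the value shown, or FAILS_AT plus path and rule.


forward: COMPATIBLE []; decoded: {"role": "BOT", "extras": {}, "audit": {"score": -2.5, "age": 0}, "price": 3.75}

the writer's type comes first in each Order pair
forward for Order (reader v1, writer v2):
  writer optional, Color -> Color: reader role maps from writer role
  writer optional, map<string, int64> -> map<string, int64>: reader extras maps from writer extras
  writer required, Contact -> Contact: reader audit maps from writer audit
  writer required, float64 -> float64: reader price maps from writer price
  audit.country has no writer counterpart
  writer optional, float64 -> float64: reader audit.score maps from writer audit.score
  audit.latitude has no writer counterpart
  writer optional, int32 -> int32: reader audit.age maps from writer audit.age
  nothing fires on Order: forward is COMPATIBLE
decode (reader v2):
  role := "BOT"
  extras := {}
  audit.score := -2.5
  audit.age := 0
  price := 3.75
  => decoded: {"role": "BOT", "extras": {}, "audit": {"score": -2.5, "age": 0}, "price": 3.75}
checking off the Order differences that do not matter here:
  field score in record Contact: required changed to optional -> fires no rule on Order, leaving the asked answer as it is


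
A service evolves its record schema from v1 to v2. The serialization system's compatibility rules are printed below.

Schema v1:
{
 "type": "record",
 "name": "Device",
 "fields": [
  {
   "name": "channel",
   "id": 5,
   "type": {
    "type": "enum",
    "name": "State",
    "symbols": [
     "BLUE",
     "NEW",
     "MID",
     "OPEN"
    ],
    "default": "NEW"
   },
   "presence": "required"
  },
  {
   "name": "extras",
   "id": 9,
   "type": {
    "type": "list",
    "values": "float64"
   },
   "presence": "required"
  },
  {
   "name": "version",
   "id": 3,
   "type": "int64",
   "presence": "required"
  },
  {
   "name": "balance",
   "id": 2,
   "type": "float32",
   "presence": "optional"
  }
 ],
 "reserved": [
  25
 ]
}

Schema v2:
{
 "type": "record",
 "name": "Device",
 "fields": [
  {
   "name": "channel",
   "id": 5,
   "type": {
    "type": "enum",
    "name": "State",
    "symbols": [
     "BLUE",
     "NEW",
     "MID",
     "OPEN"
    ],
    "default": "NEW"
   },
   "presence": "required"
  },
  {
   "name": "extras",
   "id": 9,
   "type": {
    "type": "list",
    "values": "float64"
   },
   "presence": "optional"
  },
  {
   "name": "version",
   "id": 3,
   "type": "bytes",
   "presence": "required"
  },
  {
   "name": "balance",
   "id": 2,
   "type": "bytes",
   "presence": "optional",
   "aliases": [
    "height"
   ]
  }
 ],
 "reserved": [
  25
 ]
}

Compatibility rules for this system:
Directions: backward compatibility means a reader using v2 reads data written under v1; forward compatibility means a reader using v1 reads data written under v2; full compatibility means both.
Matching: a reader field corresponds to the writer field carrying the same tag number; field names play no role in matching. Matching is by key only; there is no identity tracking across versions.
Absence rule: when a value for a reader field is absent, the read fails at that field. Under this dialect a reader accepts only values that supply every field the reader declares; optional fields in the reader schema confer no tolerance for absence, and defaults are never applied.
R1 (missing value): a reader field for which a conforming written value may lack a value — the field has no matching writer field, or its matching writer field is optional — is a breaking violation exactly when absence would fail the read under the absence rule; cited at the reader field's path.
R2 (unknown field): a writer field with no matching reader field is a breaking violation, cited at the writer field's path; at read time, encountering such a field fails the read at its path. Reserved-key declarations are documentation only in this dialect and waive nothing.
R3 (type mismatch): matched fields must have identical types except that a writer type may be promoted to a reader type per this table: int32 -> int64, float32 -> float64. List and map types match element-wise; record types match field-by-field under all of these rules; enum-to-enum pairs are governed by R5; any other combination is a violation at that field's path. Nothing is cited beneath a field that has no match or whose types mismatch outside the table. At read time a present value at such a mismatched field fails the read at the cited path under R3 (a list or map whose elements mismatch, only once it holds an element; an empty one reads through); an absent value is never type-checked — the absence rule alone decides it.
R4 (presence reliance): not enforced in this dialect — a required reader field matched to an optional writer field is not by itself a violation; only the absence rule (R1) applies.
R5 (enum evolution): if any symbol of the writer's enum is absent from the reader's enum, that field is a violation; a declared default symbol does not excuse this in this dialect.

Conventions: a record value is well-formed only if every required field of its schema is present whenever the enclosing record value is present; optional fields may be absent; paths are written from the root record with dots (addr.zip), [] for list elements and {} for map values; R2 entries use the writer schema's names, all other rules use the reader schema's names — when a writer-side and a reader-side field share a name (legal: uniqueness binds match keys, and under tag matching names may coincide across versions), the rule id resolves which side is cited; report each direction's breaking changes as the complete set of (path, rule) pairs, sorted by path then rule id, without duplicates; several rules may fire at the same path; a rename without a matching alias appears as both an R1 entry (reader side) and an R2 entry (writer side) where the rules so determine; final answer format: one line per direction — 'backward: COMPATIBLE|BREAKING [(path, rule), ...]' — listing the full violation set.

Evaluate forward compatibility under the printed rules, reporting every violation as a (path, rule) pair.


forward: BREAKING [(balance, R1), (balance, R3), (extras, R1), (version, R3)]

the writer's type comes first in each Device pair
forward analysis of Device with v1 as reader and v2 as writer:
  channel: paired with writer channel (State -> State; writer required)
  extras: paired with writer extras (list<float64> -> list<float64>; writer optional)
  version: paired with writer version (bytes -> int64; writer required)
  balance: paired with writer balance (bytes -> float32; writer optional)
  breaking: (balance, R1)
  breaking: (balance, R3)
  breaking: (extras, R1)
  breaking: (version, R3)
  => forward: BREAKING (4)


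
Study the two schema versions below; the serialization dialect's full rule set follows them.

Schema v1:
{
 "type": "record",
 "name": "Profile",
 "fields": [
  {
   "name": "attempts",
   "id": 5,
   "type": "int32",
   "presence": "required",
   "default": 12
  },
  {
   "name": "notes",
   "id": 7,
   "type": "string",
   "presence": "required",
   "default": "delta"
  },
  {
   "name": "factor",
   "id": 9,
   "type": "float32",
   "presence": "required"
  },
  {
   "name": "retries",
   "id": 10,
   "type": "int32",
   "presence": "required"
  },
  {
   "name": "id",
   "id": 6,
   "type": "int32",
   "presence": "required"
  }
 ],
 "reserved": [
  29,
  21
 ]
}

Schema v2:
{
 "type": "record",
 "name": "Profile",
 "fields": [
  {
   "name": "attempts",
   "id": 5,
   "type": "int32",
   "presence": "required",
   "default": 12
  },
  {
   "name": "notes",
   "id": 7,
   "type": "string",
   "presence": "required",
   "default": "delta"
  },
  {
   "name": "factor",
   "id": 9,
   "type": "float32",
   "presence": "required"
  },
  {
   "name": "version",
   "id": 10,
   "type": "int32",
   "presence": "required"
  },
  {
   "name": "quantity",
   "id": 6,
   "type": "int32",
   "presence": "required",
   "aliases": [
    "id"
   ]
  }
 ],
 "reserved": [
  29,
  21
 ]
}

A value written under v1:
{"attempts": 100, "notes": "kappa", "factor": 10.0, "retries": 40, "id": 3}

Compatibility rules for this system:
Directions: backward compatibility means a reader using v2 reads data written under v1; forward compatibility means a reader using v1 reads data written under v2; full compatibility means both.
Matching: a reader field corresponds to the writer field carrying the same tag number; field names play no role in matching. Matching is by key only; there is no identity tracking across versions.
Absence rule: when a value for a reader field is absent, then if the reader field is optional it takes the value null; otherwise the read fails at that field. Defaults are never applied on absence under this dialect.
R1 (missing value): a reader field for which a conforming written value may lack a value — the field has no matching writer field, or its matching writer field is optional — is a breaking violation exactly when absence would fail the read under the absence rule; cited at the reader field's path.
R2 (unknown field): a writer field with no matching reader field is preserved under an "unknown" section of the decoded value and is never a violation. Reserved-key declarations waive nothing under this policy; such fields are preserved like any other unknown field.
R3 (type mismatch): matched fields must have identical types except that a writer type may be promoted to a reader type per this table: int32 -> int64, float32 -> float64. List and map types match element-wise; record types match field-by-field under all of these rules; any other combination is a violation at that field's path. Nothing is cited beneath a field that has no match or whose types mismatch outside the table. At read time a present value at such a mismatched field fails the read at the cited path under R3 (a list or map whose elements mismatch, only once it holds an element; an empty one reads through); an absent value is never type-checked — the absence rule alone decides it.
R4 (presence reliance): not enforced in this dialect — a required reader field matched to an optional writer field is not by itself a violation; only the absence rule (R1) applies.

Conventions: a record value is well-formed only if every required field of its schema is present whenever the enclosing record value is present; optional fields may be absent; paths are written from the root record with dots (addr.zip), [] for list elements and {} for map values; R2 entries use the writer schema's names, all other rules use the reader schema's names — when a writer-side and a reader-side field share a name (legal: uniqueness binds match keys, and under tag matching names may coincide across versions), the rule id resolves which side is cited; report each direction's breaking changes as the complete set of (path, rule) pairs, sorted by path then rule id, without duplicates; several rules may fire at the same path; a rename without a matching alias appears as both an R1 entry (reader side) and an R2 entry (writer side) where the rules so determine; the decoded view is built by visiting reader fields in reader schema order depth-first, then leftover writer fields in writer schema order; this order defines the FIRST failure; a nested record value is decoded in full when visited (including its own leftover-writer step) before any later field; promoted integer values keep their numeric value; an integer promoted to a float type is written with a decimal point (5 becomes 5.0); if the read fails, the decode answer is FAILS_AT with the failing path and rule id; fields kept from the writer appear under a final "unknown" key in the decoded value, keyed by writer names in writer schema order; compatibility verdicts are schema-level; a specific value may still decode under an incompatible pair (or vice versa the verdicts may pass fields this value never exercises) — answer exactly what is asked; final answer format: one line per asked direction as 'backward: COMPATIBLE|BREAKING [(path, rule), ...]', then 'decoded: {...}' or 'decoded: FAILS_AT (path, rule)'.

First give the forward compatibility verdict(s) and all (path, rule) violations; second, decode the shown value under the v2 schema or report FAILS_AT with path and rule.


in Profile below, arrows point writer -> reader
forward analysis of Profile with v1 as reader and v2 as writer:
  writer required, int32 -> int32: reader attempts maps from writer attempts
  writer required, string -> string: reader notes maps from writer notes
  writer required, float32 -> float32: reader factor maps from writer factor
  writer required, int32 -> int32: reader retries maps from writer version
  writer required, int32 -> int32: reader id maps from writer quantity
  => forward: COMPATIBLE
decoding the Profile value with the v2 reader:
  attempts := 100
  notes := "kappa"
  factor := 10.0
  version := 40 (from writer retries)
  quantity := 3 (from writer id)
  => decoded: {"attempts": 100, "notes": "kappa", "factor": 10.0, "version": 40, "quantity": 3}

forward: COMPATIBLE []; decoded: {"attempts": 100, "notes": "kappa", "factor": 10.0, "version": 40, "quantity": 3}


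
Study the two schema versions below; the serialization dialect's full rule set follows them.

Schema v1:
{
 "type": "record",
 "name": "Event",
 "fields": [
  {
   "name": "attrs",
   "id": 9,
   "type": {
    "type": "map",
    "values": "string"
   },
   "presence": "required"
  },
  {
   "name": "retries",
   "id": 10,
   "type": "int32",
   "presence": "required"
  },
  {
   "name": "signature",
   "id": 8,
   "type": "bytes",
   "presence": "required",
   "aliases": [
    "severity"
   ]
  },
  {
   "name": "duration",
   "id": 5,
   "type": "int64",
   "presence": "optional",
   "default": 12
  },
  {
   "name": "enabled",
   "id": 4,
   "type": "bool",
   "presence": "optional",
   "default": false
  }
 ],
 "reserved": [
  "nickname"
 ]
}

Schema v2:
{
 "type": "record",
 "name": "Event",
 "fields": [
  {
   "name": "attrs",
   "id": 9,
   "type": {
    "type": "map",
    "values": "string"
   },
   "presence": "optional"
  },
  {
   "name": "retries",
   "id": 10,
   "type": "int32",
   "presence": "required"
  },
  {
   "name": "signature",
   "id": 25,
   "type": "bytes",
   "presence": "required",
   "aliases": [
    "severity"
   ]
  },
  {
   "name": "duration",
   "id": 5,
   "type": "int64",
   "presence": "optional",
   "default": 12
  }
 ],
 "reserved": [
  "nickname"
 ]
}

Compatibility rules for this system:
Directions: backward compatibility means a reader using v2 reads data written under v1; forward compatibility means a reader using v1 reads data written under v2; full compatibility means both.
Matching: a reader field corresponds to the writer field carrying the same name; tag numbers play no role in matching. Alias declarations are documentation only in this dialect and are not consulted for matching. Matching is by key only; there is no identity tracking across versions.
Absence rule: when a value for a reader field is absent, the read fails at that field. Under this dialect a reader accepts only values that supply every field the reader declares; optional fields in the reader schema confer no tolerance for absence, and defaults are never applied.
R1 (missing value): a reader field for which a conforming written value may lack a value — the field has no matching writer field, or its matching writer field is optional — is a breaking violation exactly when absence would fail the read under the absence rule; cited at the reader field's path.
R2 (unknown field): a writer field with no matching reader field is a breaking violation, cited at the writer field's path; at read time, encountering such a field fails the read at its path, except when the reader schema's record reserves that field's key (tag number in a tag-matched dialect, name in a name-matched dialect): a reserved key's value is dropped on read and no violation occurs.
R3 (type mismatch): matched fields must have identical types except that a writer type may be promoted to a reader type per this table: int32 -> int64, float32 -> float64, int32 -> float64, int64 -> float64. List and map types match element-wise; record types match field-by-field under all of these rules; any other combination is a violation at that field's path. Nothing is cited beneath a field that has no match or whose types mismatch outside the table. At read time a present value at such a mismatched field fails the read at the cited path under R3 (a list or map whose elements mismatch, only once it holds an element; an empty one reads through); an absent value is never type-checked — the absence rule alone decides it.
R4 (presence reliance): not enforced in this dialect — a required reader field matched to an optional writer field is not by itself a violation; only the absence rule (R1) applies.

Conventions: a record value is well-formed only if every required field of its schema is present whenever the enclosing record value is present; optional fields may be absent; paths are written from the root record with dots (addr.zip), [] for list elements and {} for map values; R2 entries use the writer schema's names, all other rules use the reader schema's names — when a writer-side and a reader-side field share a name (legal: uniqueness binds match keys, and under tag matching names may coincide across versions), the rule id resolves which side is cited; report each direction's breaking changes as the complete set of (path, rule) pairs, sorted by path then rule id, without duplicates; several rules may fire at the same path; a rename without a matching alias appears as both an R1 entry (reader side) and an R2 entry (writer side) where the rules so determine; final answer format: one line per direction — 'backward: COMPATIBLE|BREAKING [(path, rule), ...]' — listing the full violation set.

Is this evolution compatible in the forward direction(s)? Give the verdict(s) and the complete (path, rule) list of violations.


each type pair in Event: writer, then reader
forward on Event — v1 reading data written by v2:
  map<string, string> -> map<string, string>, writer optional: attrs aligns to attrs
  int32 -> int32, writer required: retries aligns to retries
  bytes -> bytes, writer required: signature aligns to signature
  int64 -> int64, writer optional: duration aligns to duration
  enabled has no writer counterpart
  rule R1 violated at attrs
  rule R1 violated at duration
  rule R1 violated at enabled
  forward on Event therefore BREAKING (3)
ruling out the remaining Event differences:
  field signature in record Event: tag 8 changed to 25 -> no rule fires on it in Event's dialect; the asked verdict holds
  removed field enabled from record Event -> affects backward compatibility only, which is not asked

forward: BREAKING [(attrs, R1), (duration, R1), (enabled, R1)]


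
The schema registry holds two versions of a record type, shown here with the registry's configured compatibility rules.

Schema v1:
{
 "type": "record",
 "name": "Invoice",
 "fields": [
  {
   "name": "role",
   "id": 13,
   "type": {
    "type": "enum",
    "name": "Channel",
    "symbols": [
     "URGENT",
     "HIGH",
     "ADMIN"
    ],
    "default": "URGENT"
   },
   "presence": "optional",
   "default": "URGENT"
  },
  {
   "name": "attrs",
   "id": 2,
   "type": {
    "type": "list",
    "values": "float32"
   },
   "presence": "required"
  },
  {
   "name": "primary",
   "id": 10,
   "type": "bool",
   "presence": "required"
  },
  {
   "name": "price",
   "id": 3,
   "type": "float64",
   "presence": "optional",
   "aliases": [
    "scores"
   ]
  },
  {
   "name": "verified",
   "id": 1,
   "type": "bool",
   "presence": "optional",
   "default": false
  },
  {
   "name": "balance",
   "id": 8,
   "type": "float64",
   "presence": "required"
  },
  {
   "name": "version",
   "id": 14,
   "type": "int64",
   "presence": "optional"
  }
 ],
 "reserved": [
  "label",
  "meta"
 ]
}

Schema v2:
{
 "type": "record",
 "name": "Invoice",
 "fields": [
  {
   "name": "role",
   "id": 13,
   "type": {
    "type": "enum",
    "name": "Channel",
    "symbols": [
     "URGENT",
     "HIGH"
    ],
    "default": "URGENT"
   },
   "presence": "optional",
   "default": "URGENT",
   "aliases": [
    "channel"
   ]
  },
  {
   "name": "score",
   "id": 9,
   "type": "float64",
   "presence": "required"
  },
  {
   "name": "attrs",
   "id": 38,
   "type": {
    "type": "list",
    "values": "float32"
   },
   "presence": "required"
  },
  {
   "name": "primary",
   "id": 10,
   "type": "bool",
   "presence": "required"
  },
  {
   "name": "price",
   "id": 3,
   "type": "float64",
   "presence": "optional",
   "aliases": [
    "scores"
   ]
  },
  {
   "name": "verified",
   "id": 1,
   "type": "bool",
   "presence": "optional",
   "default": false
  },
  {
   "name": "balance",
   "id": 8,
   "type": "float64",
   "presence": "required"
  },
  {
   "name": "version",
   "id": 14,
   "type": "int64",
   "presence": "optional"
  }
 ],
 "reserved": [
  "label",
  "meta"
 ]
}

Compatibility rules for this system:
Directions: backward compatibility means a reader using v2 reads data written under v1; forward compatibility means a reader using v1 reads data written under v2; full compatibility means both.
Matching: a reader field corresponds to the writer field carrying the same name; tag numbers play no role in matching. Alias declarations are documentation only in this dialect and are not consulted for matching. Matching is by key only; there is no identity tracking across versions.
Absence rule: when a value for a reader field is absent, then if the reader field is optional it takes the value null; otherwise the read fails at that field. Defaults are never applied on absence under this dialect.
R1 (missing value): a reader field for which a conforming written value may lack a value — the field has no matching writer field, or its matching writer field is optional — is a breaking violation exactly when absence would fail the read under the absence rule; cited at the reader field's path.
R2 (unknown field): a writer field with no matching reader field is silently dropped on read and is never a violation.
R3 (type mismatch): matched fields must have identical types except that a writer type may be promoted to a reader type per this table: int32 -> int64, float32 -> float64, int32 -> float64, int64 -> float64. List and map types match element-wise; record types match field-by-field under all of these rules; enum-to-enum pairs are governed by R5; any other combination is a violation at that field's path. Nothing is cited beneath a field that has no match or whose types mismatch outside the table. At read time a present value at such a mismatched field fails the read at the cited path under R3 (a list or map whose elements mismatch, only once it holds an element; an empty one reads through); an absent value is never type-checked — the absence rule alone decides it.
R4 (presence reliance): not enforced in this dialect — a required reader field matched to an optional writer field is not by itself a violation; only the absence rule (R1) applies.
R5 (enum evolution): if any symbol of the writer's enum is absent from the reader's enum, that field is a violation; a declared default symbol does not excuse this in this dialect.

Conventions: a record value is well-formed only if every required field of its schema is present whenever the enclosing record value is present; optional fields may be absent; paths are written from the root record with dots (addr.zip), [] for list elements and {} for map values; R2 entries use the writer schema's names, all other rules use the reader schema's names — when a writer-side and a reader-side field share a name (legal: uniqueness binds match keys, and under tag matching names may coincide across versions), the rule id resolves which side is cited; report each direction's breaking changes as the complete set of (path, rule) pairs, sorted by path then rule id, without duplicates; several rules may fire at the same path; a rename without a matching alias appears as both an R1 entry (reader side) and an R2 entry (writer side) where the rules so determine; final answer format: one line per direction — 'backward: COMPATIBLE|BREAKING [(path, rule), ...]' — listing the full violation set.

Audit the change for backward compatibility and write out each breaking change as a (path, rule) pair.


each type pair in Invoice: writer, then reader
backward pass over Invoice, reader schema v2, writer schema v1:
  writer optional, Channel -> Channel: reader role maps from writer role
  score: no writer-side match
  writer required, list<float32> -> list<float32>: reader attrs maps from writer attrs
  writer required, bool -> bool: reader primary maps from writer primary
  writer optional, float64 -> float64: reader price maps from writer price
  writer optional, bool -> bool: reader verified maps from writer verified
  writer required, float64 -> float64: reader balance maps from writer balance
  writer optional, int64 -> int64: reader version maps from writer version
  breaking: (role, R5)
  breaking: (score, R1)
  => backward: BREAKING (2)
checking off the Invoice differences that do not matter here:
  field attrs in record Invoice: tag 2 changed to 38 -> triggers nothing under Invoice's printed rules — same verdict

backward: BREAKING [(role, R5), (score, R1)]


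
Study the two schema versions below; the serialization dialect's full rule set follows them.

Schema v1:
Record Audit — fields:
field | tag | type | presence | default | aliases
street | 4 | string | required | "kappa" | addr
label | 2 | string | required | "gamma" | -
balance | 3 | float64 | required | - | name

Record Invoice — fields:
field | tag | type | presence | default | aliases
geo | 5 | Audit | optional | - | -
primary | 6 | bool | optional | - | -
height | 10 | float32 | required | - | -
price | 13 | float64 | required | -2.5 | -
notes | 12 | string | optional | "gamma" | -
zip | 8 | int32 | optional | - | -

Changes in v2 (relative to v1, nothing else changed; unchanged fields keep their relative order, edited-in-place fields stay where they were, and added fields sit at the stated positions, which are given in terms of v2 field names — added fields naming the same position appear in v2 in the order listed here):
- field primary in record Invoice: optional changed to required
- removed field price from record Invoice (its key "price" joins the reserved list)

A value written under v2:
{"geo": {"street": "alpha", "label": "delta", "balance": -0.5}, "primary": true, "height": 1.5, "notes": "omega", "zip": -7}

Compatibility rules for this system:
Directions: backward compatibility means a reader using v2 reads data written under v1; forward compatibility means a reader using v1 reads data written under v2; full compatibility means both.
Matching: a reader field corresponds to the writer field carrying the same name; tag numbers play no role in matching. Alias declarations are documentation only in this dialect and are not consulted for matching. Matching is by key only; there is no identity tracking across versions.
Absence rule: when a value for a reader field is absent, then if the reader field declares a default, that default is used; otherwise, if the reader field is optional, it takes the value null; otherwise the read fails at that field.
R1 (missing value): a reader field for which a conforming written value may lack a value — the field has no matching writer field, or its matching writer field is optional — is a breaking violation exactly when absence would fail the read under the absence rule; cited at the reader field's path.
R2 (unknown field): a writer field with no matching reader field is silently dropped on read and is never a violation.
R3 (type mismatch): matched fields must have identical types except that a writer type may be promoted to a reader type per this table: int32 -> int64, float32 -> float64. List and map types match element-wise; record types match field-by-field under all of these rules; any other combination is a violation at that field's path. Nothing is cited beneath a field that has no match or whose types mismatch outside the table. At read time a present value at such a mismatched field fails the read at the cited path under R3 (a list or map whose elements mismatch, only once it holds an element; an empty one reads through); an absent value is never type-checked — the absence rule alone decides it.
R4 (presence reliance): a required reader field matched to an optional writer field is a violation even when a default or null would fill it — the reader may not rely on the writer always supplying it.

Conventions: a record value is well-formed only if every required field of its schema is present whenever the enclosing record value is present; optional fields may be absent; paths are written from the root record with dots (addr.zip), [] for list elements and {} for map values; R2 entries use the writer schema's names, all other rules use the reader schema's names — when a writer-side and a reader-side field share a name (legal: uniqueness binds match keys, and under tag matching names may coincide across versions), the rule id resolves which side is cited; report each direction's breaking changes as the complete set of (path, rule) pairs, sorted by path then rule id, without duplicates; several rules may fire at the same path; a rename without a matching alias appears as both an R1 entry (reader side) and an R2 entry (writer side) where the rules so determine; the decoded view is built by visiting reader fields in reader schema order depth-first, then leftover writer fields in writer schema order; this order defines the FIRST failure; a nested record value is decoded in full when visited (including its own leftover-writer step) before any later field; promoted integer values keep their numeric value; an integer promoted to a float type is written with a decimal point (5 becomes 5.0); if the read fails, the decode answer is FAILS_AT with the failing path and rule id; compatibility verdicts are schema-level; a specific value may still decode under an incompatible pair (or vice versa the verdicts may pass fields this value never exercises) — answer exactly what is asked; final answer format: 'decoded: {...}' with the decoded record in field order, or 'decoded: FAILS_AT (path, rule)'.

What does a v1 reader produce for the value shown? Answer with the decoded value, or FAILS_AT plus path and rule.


decoded: {"geo": {"street": "alpha", "label": "delta", "balance": -0.5}, "primary": true, "height": 1.5, "price": -2.5, "notes": "omega", "zip": -7}

each type pair in Invoice: writer, then reader
decoding the Invoice value with the v1 reader:
  geo.street := "alpha"
  geo.label := "delta"
  geo.balance := -0.5
  primary := true
  height := 1.5
  price := -2.5 (missing; default applied)
  notes := "omega"
  zip := -7
  => decoded: {"geo": {"street": "alpha", "label": "delta", "balance": -0.5}, "primary": true, "height": 1.5, "price": -2.5, "notes": "omega", "zip": -7}
ruling out the remaining Invoice differences:
  field primary in record Invoice: optional changed to required -> schema-level compatibility only; this Invoice value's decode is unchanged
  removed field price from record Invoice (its key "price" joins the reserved list) -> inert under this dialect — no rule fires on Invoice and the result does not move


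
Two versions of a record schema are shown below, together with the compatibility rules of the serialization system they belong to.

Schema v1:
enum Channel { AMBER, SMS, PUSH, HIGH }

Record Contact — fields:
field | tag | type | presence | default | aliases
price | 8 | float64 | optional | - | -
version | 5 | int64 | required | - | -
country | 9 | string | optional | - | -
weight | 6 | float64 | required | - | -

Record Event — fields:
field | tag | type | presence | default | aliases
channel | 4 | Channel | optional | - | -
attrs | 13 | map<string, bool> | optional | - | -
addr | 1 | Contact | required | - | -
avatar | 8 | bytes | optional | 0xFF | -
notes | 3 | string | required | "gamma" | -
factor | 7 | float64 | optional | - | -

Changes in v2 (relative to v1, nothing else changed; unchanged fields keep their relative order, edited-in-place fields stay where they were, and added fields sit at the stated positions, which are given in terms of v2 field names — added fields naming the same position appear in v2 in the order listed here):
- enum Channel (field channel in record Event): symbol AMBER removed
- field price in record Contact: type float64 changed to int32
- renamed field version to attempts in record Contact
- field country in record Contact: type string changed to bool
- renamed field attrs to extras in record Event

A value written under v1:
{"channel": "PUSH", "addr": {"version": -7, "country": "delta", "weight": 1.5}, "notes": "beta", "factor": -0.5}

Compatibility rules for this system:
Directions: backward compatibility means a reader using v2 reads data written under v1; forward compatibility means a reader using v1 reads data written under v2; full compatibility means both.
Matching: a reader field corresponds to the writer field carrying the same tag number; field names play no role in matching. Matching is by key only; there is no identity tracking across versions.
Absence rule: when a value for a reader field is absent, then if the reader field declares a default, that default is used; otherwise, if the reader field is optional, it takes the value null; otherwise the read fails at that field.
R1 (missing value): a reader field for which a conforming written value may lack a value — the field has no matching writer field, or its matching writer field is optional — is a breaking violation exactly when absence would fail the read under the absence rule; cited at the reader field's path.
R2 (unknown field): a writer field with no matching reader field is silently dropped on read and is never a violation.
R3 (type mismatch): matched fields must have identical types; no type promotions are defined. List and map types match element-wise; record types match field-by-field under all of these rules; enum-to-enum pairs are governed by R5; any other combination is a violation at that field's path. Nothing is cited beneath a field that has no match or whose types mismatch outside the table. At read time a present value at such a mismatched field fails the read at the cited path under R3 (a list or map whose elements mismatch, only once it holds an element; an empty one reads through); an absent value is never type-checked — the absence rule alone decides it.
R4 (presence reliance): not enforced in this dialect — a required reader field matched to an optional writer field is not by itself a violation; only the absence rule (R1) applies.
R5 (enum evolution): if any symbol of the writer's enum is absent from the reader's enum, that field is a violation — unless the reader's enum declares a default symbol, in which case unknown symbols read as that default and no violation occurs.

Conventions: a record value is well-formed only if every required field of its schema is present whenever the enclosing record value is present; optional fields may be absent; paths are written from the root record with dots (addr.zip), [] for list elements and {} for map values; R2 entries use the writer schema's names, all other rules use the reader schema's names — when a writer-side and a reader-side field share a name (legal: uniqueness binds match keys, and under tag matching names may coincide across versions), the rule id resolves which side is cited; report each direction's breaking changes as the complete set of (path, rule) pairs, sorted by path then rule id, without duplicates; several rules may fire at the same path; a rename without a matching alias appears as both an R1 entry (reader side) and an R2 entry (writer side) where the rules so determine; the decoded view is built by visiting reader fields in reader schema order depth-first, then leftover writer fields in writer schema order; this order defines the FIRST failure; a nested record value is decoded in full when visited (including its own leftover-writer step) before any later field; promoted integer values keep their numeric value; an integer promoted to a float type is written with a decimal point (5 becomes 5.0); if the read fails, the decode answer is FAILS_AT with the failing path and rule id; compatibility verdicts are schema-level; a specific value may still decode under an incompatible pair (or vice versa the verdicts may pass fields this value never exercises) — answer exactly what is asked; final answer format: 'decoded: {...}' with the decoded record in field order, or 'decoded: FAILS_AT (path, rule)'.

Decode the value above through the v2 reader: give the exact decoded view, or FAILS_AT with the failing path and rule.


in Event below, arrows point writer -> reader
decode walk for Event under reader schema v2:
  channel := "PUSH"
  extras := null (absent, optional -> null)
  addr.price := null (absent, optional -> null)
  addr.attempts := -7 (from writer version)
  read fails at addr.country under R3
  => FAILS_AT (addr.country, R3)
diffs on Event not affecting the asked answer:
  enum Channel (field channel in record Event): symbol AMBER removed -> shifts the Event verdicts, not this decode
  field price in record Contact: type float64 changed to int32 -> shifts the Event verdicts, not this decode
  renamed field version to attempts in record Contact -> inert under this dialect — no rule fires on Event and the result does not move
  renamed field attrs to extras in record Event -> inert under this dialect — no rule fires on Event and the result does not move

decoded: FAILS_AT (addr.country, R3)
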